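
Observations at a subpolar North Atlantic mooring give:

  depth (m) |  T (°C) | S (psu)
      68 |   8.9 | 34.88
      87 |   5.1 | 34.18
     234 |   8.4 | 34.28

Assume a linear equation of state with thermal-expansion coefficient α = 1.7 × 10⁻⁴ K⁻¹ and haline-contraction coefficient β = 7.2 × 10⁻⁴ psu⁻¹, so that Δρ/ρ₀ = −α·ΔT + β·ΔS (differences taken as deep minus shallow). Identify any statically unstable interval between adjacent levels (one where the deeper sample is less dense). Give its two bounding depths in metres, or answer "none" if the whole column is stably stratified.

87–234 m

Evaluate Δρ/ρ₀ = −αΔT + βΔS across each adjacent pair:
  68–87 m: −αΔT+βΔS = −(1.7 × 10⁻⁴)(-3.8)+(7.2 × 10⁻⁴)(-0.70) = 1.4 × 10⁻⁴ → stable
  87–234 m: −αΔT+βΔS = −(1.7 × 10⁻⁴)(+3.3)+(7.2 × 10⁻⁴)(+0.10) = -4.9 × 10⁻⁴ → UNSTABLE
The 87–234 m interval has Δρ < 0: lighter water underlies denser water.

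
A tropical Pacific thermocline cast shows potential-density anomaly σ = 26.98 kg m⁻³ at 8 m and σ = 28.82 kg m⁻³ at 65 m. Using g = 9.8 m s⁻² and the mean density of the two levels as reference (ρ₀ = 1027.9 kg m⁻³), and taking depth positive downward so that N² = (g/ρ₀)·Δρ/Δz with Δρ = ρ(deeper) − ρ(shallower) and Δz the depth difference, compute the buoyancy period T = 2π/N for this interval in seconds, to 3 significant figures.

358 s

Δρ = 1028.82 − 1026.98 = 1.84 kg m⁻³ over Δz = 65 − 8 = 57 m.
N² = (9.8/1027.9) × (1.84/57) = 3.0776 × 10⁻⁴ s⁻².
N = √(3.0776 × 10⁻⁴) = 0.017543 rad s⁻¹, so T = 2π/N = 358.16 s ≈ 358 s.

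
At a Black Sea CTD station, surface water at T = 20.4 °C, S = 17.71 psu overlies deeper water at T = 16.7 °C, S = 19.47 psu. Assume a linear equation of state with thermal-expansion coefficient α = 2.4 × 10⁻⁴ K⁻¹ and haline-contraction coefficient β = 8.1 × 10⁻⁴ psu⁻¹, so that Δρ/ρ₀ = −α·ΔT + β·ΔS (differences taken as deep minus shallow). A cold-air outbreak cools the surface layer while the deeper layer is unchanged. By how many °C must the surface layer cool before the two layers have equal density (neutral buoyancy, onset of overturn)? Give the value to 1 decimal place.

Neutral buoyancy requires Δρ = 0, i.e. −α(T_deep − T_surf′) + β(S_deep − S_surf) = 0.
T_surf′ = T_deep − (β/α)·ΔS = 16.7 − (8.1 × 10⁻⁴/2.4 × 10⁻⁴)·(+1.76) = 10.760 °C.
Cooling required: 20.4 − (10.760) = 9.640 °C.

9.6 °C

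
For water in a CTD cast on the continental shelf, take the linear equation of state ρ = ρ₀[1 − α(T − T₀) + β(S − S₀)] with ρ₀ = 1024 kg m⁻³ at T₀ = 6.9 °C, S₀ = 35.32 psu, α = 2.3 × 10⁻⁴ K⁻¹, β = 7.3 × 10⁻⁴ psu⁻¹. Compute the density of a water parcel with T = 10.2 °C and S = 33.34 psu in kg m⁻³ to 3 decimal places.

1021.743 kg m⁻³

T − T₀ = +3.3 K, S − S₀ = -1.98 psu.
Bracket = 1 − α·(+3.3) + β·(-1.98) = 1 + (-2.2044 × 10⁻³) = 0.9977956.
ρ = 1024 × 0.9977956 = 1021.743 kg m⁻³.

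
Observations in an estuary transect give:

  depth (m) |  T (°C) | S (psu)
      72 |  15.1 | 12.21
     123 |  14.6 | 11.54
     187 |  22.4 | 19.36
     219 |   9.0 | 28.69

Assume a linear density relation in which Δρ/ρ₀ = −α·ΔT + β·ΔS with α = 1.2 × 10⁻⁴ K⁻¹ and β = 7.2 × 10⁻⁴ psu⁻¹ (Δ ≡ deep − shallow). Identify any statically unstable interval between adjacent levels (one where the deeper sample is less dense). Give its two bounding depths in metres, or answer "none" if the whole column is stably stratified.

Evaluate Δρ/ρ₀ = −αΔT + βΔS across each adjacent pair:
  72–123 m: −αΔT+βΔS = −(1.2 × 10⁻⁴)(-0.5)+(7.2 × 10⁻⁴)(-0.67) = -4.2 × 10⁻⁴ → UNSTABLE
  123–187 m: −αΔT+βΔS = −(1.2 × 10⁻⁴)(+7.8)+(7.2 × 10⁻⁴)(+7.82) = 4.7 × 10⁻³ → stable
  187–219 m: −αΔT+βΔS = −(1.2 × 10⁻⁴)(-13.4)+(7.2 × 10⁻⁴)(+9.33) = 8.3 × 10⁻³ → stable
The 72–123 m interval has Δρ < 0: lighter water underlies denser water.

72–123 m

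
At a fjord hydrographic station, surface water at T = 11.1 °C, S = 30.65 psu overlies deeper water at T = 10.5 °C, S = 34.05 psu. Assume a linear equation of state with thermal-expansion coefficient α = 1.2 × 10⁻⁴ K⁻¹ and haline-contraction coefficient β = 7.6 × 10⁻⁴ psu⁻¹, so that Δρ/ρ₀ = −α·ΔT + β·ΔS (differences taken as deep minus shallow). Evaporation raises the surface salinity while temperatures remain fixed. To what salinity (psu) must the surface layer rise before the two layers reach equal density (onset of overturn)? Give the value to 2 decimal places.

Neutral buoyancy requires −α(T_deep − T_surf) + β(S_deep − S_surf′) = 0.
S_surf′ = S_deep − (α/β)·ΔT = 34.05 − (1.2 × 10⁻⁴/7.6 × 10⁻⁴)·(-0.6) = 34.1447 psu.
Increase required: 34.1447 − 30.65 = 3.4947 psu.

34.14 psu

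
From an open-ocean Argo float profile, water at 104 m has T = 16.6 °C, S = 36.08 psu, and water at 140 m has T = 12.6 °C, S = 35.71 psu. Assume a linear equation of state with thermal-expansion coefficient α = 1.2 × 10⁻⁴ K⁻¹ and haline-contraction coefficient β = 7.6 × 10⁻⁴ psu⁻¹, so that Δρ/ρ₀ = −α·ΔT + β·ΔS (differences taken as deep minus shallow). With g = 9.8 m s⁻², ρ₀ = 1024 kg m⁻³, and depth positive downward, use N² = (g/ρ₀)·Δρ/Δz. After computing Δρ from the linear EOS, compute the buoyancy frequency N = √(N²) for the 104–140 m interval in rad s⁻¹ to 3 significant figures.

7.36 × 10⁻³ rad s⁻¹

ΔT = -4.0 K, ΔS = -0.37 psu (deep − shallow).
Δρ/ρ₀ = −αΔT + βΔS = 4.80 × 10⁻⁴ − 2.812 × 10⁻⁴ = 1.988 × 10⁻⁴, so Δρ ≈ 0.2036 kg m⁻³.
N² = (g/ρ₀)·Δρ/Δz = g·(Δρ/ρ₀)/Δz = 9.8 × 1.988 × 10⁻⁴ / 36 = 5.4118 × 10⁻⁵ s⁻².
N = √(5.4118 × 10⁻⁵) = 7.3565 × 10⁻³ rad s⁻¹ ≈ 7.36 × 10⁻³ rad s⁻¹.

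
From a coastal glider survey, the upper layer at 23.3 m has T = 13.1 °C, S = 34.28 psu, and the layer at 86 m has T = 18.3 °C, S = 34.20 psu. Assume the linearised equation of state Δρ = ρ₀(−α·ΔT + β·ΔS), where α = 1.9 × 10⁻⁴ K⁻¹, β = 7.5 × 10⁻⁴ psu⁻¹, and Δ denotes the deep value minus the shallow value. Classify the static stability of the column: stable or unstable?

ΔT = 18.3 − 13.1 = +5.2 K and ΔS = 34.20 − 34.28 = -0.08 psu (deep − shallow).
−αΔT = -9.88 × 10⁻⁴; βΔS = -6.00 × 10⁻⁵; sum Δρ/ρ₀ = -1.048 × 10⁻³.
Δρ/ρ₀ < 0, so Δρ < 0: deeper water is lighter → statically unstable; the column would overturn.

unstable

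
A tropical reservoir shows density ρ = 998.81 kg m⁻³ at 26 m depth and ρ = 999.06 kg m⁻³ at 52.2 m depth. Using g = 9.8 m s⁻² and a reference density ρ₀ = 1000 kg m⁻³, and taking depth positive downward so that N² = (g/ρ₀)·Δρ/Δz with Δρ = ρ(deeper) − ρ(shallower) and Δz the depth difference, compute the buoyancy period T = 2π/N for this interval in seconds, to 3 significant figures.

Δρ = 999.06 − 998.81 = 0.25 kg m⁻³ over Δz = 52.2 − 26 = 26.2 m.
N² = (9.8/1000) × (0.25/26.2) = 9.3511 × 10⁻⁵ s⁻².
N = √(9.3511 × 10⁻⁵) = 9.6701 × 10⁻³ rad s⁻¹, so T = 2π/N = 649.75 s ≈ 650 s.

650 s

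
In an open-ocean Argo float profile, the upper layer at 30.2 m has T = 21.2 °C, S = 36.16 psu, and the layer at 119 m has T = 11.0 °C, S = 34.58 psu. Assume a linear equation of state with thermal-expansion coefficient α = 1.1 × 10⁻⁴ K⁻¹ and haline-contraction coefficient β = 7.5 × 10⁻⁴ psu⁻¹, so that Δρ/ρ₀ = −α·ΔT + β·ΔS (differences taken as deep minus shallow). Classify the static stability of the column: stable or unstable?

unstable

ΔT = 11.0 − 21.2 = -10.2 K and ΔS = 34.58 − 36.16 = -1.58 psu (deep − shallow).
−αΔT = 1.122 × 10⁻³; βΔS = -1.185 × 10⁻³; sum Δρ/ρ₀ = -6.30 × 10⁻⁵.
Δρ/ρ₀ < 0, so Δρ < 0: deeper water is lighter → statically unstable; the column would overturn.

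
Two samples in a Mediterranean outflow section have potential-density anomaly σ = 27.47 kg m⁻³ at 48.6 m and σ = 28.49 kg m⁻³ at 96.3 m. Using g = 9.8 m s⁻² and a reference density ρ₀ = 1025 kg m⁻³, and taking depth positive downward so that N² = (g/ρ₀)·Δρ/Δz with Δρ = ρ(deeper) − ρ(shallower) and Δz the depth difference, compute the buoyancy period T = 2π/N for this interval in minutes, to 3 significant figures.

Δρ = 1028.49 − 1027.47 = 1.02 kg m⁻³ over Δz = 96.3 − 48.6 = 47.7 m.
N² = (9.8/1025) × (1.02/47.7) = 2.0445 × 10⁻⁴ s⁻².
N = √(2.0445 × 10⁻⁴) = 0.014299 rad s⁻¹, so T = 2π/N = 439.41 s = 7.3235 min ≈ 7.32 min.

7.32 min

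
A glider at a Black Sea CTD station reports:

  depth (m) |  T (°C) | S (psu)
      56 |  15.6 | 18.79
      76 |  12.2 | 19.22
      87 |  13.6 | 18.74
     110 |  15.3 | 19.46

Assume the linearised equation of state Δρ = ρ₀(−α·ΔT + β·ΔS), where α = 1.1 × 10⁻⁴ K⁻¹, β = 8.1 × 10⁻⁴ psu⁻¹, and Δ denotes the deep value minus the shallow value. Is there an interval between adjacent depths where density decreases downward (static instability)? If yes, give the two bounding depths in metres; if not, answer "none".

76–87 m

Evaluate Δρ/ρ₀ = −αΔT + βΔS across each adjacent pair:
  56–76 m: −αΔT+βΔS = −(1.1 × 10⁻⁴)(-3.4)+(8.1 × 10⁻⁴)(+0.43) = 7.2 × 10⁻⁴ → stable
  76–87 m: −αΔT+βΔS = −(1.1 × 10⁻⁴)(+1.4)+(8.1 × 10⁻⁴)(-0.48) = -5.4 × 10⁻⁴ → UNSTABLE
  87–110 m: −αΔT+βΔS = −(1.1 × 10⁻⁴)(+1.7)+(8.1 × 10⁻⁴)(+0.72) = 4.0 × 10⁻⁴ → stable
The 76–87 m interval has Δρ < 0: lighter water underlies denser water.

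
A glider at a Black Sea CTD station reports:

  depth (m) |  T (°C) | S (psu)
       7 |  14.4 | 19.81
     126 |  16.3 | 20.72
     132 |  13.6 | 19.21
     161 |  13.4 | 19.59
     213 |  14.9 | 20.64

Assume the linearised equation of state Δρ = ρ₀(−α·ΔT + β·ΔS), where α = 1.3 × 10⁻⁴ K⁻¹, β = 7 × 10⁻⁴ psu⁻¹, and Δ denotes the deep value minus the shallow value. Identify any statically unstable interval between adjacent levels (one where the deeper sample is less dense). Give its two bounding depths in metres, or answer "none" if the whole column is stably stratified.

126–132 m

Evaluate Δρ/ρ₀ = −αΔT + βΔS across each adjacent pair:
  7–126 m: −αΔT+βΔS = −(1.3 × 10⁻⁴)(+1.9)+(7 × 10⁻⁴)(+0.91) = 3.9 × 10⁻⁴ → stable
  126–132 m: −αΔT+βΔS = −(1.3 × 10⁻⁴)(-2.7)+(7 × 10⁻⁴)(-1.51) = -7.1 × 10⁻⁴ → UNSTABLE
  132–161 m: −αΔT+βΔS = −(1.3 × 10⁻⁴)(-0.2)+(7 × 10⁻⁴)(+0.38) = 2.9 × 10⁻⁴ → stable
  161–213 m: −αΔT+βΔS = −(1.3 × 10⁻⁴)(+1.5)+(7 × 10⁻⁴)(+1.05) = 5.4 × 10⁻⁴ → stable
The 126–132 m interval has Δρ < 0: lighter water underlies denser water.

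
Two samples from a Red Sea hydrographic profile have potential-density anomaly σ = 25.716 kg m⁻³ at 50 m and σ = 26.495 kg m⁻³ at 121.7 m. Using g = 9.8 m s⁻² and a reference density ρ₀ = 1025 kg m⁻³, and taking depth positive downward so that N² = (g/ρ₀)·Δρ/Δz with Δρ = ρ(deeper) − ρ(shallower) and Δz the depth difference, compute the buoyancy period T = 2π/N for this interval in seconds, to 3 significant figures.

616 s

Δρ = 1026.495 − 1025.716 = 0.779 kg m⁻³ over Δz = 121.7 − 50 = 71.7 m.
N² = (9.8/1025) × (0.779/71.7) = 1.0388 × 10⁻⁴ s⁻².
N = √(1.0388 × 10⁻⁴) = 0.010192 rad s⁻¹, so T = 2π/N = 616.48 s ≈ 616 s.
Since Δρ > 0 the layer is stably stratified.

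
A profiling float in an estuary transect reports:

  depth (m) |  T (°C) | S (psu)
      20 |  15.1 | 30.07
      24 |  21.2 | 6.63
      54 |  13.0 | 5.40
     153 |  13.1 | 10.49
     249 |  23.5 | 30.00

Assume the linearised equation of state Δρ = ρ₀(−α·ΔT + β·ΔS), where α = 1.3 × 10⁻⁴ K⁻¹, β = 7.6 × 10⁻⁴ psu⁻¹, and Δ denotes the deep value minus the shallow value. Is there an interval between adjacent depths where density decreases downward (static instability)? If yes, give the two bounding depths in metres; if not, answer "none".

Evaluate Δρ/ρ₀ = −αΔT + βΔS across each adjacent pair:
  20–24 m: −αΔT+βΔS = −(1.3 × 10⁻⁴)(+6.1)+(7.6 × 10⁻⁴)(-23.44) = -0.019 → UNSTABLE
  24–54 m: −αΔT+βΔS = −(1.3 × 10⁻⁴)(-8.2)+(7.6 × 10⁻⁴)(-1.23) = 1.3 × 10⁻⁴ → stable
  54–153 m: −αΔT+βΔS = −(1.3 × 10⁻⁴)(+0.1)+(7.6 × 10⁻⁴)(+5.09) = 3.9 × 10⁻³ → stable
  153–249 m: −αΔT+βΔS = −(1.3 × 10⁻⁴)(+10.4)+(7.6 × 10⁻⁴)(+19.51) = 0.013 → stable
The 20–24 m interval has Δρ < 0: lighter water underlies denser water.

20–24 m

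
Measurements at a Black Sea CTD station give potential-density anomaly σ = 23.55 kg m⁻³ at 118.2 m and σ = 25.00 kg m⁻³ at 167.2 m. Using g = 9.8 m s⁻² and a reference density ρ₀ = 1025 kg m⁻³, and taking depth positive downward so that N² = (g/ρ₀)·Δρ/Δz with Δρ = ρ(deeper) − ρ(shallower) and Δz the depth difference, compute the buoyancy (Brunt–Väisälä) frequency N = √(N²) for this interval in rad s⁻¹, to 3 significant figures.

0.0168 rad s⁻¹

Δρ = 1025.00 − 1023.55 = 1.45 kg m⁻³ over Δz = 167.2 − 118.2 = 49 m.
N² = (9.8/1025) × (1.45/49) = 2.8293 × 10⁻⁴ s⁻².
N = √(2.8293 × 10⁻⁴) = 0.016821 rad s⁻¹ ≈ 0.0168 rad s⁻¹.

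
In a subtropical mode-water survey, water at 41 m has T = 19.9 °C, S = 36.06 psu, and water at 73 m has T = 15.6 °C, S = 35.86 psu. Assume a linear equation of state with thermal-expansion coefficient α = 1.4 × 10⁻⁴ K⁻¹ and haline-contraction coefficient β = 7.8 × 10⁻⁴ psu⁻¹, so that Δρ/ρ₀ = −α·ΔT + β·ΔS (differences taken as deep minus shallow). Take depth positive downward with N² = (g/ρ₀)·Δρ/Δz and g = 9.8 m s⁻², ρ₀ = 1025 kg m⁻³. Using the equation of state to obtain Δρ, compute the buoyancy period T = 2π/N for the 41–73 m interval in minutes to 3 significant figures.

8.96 min

ΔT = -4.3 K, ΔS = -0.20 psu (deep − shallow).
Δρ/ρ₀ = −αΔT + βΔS = 6.02 × 10⁻⁴ − 1.56 × 10⁻⁴ = 4.46 × 10⁻⁴, so Δρ ≈ 0.4571 kg m⁻³.
N² = (g/ρ₀)·Δρ/Δz = g·(Δρ/ρ₀)/Δz = 9.8 × 4.46 × 10⁻⁴ / 32 = 1.3659 × 10⁻⁴ s⁻².
N = √(1.3659 × 10⁻⁴) = 0.011687 rad s⁻¹ → T = 2π/N = 537.62 s = 8.9603 min ≈ 8.96 min.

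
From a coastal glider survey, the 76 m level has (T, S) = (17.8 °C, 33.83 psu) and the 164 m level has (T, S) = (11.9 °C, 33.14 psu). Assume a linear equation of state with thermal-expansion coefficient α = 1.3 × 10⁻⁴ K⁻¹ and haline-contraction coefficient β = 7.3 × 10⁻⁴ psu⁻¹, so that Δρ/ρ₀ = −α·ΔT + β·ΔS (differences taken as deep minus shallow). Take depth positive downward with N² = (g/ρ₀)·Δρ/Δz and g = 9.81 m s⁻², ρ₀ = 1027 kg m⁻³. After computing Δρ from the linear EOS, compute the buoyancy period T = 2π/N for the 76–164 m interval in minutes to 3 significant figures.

19.3 min

ΔT = -5.9 K, ΔS = -0.69 psu (deep − shallow).
Δρ/ρ₀ = −αΔT + βΔS = 7.67 × 10⁻⁴ − 5.037 × 10⁻⁴ = 2.633 × 10⁻⁴, so Δρ ≈ 0.2704 kg m⁻³.
N² = (g/ρ₀)·Δρ/Δz = g·(Δρ/ρ₀)/Δz = 9.81 × 2.633 × 10⁻⁴ / 88 = 2.9352 × 10⁻⁵ s⁻².
N = √(2.9352 × 10⁻⁵) = 5.4177 × 10⁻³ rad s⁻¹ → T = 2π/N = 1.1598 × 10³ s = 19.330 min ≈ 19.3 min.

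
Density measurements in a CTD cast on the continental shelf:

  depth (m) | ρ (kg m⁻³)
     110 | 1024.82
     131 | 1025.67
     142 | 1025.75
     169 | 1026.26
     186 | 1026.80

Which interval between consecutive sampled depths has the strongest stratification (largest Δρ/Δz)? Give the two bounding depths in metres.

110–131 m

Compute the density gradient over each adjacent pair:
  110–131 m: Δρ/Δz = 0.85/21 = 0.040 kg m⁻⁴
  131–142 m: Δρ/Δz = 0.08/11 = 7.3 × 10⁻³ kg m⁻⁴
  142–169 m: Δρ/Δz = 0.51/27 = 0.019 kg m⁻⁴
  169–186 m: Δρ/Δz = 0.54/17 = 0.032 kg m⁻⁴
The largest gradient is in the 110–131 m interval — the pycnocline.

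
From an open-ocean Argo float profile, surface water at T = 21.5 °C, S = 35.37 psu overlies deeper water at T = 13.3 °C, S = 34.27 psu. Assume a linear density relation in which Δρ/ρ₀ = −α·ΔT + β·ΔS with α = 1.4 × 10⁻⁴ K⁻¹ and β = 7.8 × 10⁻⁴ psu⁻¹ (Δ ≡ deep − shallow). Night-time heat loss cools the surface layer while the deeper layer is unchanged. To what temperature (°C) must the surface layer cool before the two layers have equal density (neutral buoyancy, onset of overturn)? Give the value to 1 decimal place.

19.4 °C

Neutral buoyancy requires Δρ = 0, i.e. −α(T_deep − T_surf′) + β(S_deep − S_surf) = 0.
T_surf′ = T_deep − (β/α)·ΔS = 13.3 − (7.8 × 10⁻⁴/1.4 × 10⁻⁴)·(-1.10) = 19.429 °C.
Cooling required: 21.5 − (19.429) = 2.071 °C.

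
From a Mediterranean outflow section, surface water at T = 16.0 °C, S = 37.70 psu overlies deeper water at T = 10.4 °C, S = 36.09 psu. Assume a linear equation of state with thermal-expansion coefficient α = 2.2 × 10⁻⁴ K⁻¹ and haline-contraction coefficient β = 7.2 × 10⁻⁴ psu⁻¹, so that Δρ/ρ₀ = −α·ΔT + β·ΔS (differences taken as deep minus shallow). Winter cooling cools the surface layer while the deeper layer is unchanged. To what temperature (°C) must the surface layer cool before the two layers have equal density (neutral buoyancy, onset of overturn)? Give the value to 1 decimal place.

Neutral buoyancy requires Δρ = 0, i.e. −α(T_deep − T_surf′) + β(S_deep − S_surf) = 0.
T_surf′ = T_deep − (β/α)·ΔS = 10.4 − (7.2 × 10⁻⁴/2.2 × 10⁻⁴)·(-1.61) = 15.669 °C.
Cooling required: 16.0 − (15.669) = 0.331 °C.

15.7 °C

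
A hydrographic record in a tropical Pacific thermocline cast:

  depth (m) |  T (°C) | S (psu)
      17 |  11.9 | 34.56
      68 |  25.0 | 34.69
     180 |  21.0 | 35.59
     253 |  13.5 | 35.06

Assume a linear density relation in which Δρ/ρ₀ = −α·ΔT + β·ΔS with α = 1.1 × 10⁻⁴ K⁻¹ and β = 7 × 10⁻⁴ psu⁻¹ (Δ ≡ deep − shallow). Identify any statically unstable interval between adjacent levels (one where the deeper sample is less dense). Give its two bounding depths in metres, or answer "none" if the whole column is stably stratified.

Evaluate Δρ/ρ₀ = −αΔT + βΔS across each adjacent pair:
  17–68 m: −αΔT+βΔS = −(1.1 × 10⁻⁴)(+13.1)+(7 × 10⁻⁴)(+0.13) = -1.4 × 10⁻³ → UNSTABLE
  68–180 m: −αΔT+βΔS = −(1.1 × 10⁻⁴)(-4.0)+(7 × 10⁻⁴)(+0.90) = 1.1 × 10⁻³ → stable
  180–253 m: −αΔT+βΔS = −(1.1 × 10⁻⁴)(-7.5)+(7 × 10⁻⁴)(-0.53) = 4.5 × 10⁻⁴ → stable
The 17–68 m interval has Δρ < 0: lighter water underlies denser water.

17–68 m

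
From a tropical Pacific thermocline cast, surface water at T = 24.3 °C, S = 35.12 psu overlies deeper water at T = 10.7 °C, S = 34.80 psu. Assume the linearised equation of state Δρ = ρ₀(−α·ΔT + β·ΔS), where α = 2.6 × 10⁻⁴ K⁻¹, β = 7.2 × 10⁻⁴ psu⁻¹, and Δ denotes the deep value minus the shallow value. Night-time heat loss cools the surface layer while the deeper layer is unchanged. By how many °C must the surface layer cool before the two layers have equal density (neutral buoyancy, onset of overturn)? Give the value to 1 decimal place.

Neutral buoyancy requires Δρ = 0, i.e. −α(T_deep − T_surf′) + β(S_deep − S_surf) = 0.
T_surf′ = T_deep − (β/α)·ΔS = 10.7 − (7.2 × 10⁻⁴/2.6 × 10⁻⁴)·(-0.32) = 11.586 °C.
Cooling required: 24.3 − (11.586) = 12.714 °C.

12.7 °C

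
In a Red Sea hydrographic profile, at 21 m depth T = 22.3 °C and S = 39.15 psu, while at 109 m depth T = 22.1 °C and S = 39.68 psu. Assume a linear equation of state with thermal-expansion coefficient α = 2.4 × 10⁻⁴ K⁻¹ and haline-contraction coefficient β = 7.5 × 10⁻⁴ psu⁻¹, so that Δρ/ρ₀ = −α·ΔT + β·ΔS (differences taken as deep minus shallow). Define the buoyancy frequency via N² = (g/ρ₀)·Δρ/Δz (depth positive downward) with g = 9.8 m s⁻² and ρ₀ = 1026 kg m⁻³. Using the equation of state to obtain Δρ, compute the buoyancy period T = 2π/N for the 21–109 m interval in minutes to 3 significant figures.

14.9 min

ΔT = -0.2 K, ΔS = +0.53 psu (deep − shallow).
Δρ/ρ₀ = −αΔT + βΔS = 4.80 × 10⁻⁵ + 3.975 × 10⁻⁴ = 4.455 × 10⁻⁴, so Δρ ≈ 0.4571 kg m⁻³.
N² = (g/ρ₀)·Δρ/Δz = g·(Δρ/ρ₀)/Δz = 9.8 × 4.455 × 10⁻⁴ / 88 = 4.9613 × 10⁻⁵ s⁻².
N = √(4.9613 × 10⁻⁵) = 7.0436 × 10⁻³ rad s⁻¹ → T = 2π/N = 892.04 s = 14.867 min ≈ 14.9 min.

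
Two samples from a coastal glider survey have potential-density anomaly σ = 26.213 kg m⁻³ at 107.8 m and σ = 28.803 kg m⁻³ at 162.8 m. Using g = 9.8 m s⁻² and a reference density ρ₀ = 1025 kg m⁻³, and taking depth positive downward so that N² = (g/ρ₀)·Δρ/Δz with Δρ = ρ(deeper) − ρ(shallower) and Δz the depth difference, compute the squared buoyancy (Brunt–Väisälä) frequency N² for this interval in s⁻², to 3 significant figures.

4.50 × 10⁻⁴ s⁻²

Δρ = 1028.803 − 1026.213 = 2.590 kg m⁻³ over Δz = 162.8 − 107.8 = 55 m.
N² = (9.8/1025) × (2.590/55) = 4.5024 × 10⁻⁴ s⁻² ≈ 4.50 × 10⁻⁴ s⁻².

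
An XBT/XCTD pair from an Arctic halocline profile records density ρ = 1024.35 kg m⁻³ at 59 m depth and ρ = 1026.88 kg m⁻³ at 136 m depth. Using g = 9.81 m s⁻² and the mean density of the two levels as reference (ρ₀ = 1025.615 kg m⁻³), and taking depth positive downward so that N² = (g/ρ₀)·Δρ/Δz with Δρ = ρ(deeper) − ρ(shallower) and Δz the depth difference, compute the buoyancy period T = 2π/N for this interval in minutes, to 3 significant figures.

Δρ = 1026.88 − 1024.35 = 2.53 kg m⁻³ over Δz = 136 − 59 = 77 m.
N² = (9.81/1025.615) × (2.53/77) = 3.1428 × 10⁻⁴ s⁻².
N = √(3.1428 × 10⁻⁴) = 0.017728 rad s⁻¹, so T = 2π/N = 354.42 s = 5.9070 min ≈ 5.91 min.
N² > 0, so the interval is statically stable.

5.91 min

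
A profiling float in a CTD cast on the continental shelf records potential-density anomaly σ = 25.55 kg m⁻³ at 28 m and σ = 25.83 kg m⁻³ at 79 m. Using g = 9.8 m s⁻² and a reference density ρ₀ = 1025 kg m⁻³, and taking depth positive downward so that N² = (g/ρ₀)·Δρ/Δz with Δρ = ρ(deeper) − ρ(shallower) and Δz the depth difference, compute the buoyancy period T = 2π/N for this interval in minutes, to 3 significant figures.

Δρ = 1025.83 − 1025.55 = 0.28 kg m⁻³ over Δz = 79 − 28 = 51 m.
N² = (9.8/1025) × (0.28/51) = 5.2492 × 10⁻⁵ s⁻².
N = √(5.2492 × 10⁻⁵) = 7.2451 × 10⁻³ rad s⁻¹, so T = 2π/N = 867.23 s = 14.454 min ≈ 14.5 min.

14.5 min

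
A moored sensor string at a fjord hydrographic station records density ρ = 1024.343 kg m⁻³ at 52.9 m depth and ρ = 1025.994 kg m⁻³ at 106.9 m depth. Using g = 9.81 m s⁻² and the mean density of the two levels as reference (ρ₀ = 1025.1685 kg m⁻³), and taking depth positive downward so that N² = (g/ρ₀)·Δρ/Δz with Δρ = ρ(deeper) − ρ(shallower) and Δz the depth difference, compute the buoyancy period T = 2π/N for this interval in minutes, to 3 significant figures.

6.12 min

Δρ = 1025.994 − 1024.343 = 1.651 kg m⁻³ over Δz = 106.9 − 52.9 = 54 m.
N² = (9.81/1025.1685) × (1.651/54) = 2.9257 × 10⁻⁴ s⁻².
N = √(2.9257 × 10⁻⁴) = 0.017105 rad s⁻¹, so T = 2π/N = 367.33 s = 6.1222 min ≈ 6.12 min.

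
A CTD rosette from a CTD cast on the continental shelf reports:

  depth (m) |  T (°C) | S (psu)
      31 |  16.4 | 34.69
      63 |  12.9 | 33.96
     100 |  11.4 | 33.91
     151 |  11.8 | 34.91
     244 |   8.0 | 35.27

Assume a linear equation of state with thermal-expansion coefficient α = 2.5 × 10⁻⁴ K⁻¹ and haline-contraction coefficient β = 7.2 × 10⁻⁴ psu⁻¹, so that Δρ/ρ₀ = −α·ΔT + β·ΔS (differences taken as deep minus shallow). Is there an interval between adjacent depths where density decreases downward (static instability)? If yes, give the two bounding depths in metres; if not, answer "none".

none

Evaluate Δρ/ρ₀ = −αΔT + βΔS across each adjacent pair:
  31–63 m: −αΔT+βΔS = −(2.5 × 10⁻⁴)(-3.5)+(7.2 × 10⁻⁴)(-0.73) = 3.5 × 10⁻⁴ → stable
  63–100 m: −αΔT+βΔS = −(2.5 × 10⁻⁴)(-1.5)+(7.2 × 10⁻⁴)(-0.05) = 3.4 × 10⁻⁴ → stable
  100–151 m: −αΔT+βΔS = −(2.5 × 10⁻⁴)(+0.4)+(7.2 × 10⁻⁴)(+1.00) = 6.2 × 10⁻⁴ → stable
  151–244 m: −αΔT+βΔS = −(2.5 × 10⁻⁴)(-3.8)+(7.2 × 10⁻⁴)(+0.36) = 1.2 × 10⁻³ → stable
Every interval has Δρ > 0: the column is stably stratified throughout.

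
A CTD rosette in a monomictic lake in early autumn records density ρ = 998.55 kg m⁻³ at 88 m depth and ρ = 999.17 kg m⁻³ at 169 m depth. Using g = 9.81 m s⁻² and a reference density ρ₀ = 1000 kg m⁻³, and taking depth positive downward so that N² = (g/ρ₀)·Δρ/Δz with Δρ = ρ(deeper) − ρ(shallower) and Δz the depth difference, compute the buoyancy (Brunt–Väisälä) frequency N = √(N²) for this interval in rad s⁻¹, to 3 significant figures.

Δρ = 999.17 − 998.55 = 0.62 kg m⁻³ over Δz = 169 − 88 = 81 m.
N² = (9.81/1000) × (0.62/81) = 7.5089 × 10⁻⁵ s⁻².
N = √(7.5089 × 10⁻⁵) = 8.6654 × 10⁻³ rad s⁻¹ ≈ 8.67 × 10⁻³ rad s⁻¹.

8.67 × 10⁻³ rad s⁻¹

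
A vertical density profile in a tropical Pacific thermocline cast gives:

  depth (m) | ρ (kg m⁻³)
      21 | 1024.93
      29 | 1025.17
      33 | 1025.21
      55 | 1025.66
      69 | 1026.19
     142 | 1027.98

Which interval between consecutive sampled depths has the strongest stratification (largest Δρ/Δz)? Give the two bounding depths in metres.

55–69 m

Compute the density gradient over each adjacent pair:
  21–29 m: Δρ/Δz = 0.24/8 = 0.030 kg m⁻⁴
  29–33 m: Δρ/Δz = 0.04/4 = 0.010 kg m⁻⁴
  33–55 m: Δρ/Δz = 0.45/22 = 0.020 kg m⁻⁴
  55–69 m: Δρ/Δz = 0.53/14 = 0.038 kg m⁻⁴
  69–142 m: Δρ/Δz = 1.79/73 = 0.025 kg m⁻⁴
The largest gradient is in the 55–69 m interval — the pycnocline.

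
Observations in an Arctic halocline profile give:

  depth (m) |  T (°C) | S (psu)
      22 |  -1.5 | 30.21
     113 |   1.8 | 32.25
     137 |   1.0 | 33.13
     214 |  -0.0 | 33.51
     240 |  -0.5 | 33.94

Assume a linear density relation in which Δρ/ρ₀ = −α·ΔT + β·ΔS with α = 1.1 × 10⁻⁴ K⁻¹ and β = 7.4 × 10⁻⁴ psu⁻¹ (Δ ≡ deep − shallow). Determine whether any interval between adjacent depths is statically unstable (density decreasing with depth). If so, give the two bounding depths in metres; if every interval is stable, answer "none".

none

Evaluate Δρ/ρ₀ = −αΔT + βΔS across each adjacent pair:
  22–113 m: −αΔT+βΔS = −(1.1 × 10⁻⁴)(+3.3)+(7.4 × 10⁻⁴)(+2.04) = 1.1 × 10⁻³ → stable
  113–137 m: −αΔT+βΔS = −(1.1 × 10⁻⁴)(-0.8)+(7.4 × 10⁻⁴)(+0.88) = 7.4 × 10⁻⁴ → stable
  137–214 m: −αΔT+βΔS = −(1.1 × 10⁻⁴)(-1.0)+(7.4 × 10⁻⁴)(+0.38) = 3.9 × 10⁻⁴ → stable
  214–240 m: −αΔT+βΔS = −(1.1 × 10⁻⁴)(-0.5)+(7.4 × 10⁻⁴)(+0.43) = 3.7 × 10⁻⁴ → stable
Every interval has Δρ > 0: the column is stably stratified throughout.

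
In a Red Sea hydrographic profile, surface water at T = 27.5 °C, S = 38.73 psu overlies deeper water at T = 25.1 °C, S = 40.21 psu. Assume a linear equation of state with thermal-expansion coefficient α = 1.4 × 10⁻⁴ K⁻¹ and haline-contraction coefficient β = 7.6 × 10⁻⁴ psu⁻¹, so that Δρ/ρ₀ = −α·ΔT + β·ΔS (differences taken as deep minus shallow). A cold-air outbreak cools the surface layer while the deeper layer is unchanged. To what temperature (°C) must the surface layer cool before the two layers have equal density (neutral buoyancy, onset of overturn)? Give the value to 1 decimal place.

Neutral buoyancy requires Δρ = 0, i.e. −α(T_deep − T_surf′) + β(S_deep − S_surf) = 0.
T_surf′ = T_deep − (β/α)·ΔS = 25.1 − (7.6 × 10⁻⁴/1.4 × 10⁻⁴)·(+1.48) = 17.066 °C.
Cooling required: 27.5 − (17.066) = 10.434 °C.

17.1 °C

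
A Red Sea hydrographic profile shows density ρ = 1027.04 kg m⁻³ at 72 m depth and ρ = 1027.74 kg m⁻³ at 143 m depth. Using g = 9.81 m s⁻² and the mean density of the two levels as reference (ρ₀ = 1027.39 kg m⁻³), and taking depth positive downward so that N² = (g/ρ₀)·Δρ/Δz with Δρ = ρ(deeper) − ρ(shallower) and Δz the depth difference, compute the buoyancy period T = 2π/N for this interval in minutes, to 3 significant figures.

10.8 min

Δρ = 1027.74 − 1027.04 = 0.70 kg m⁻³ over Δz = 143 − 72 = 71 m.
N² = (9.81/1027.39) × (0.70/71) = 9.4140 × 10⁻⁵ s⁻².
N = √(9.4140 × 10⁻⁵) = 9.7026 × 10⁻³ rad s⁻¹, so T = 2π/N = 647.58 s = 10.793 min ≈ 10.8 min.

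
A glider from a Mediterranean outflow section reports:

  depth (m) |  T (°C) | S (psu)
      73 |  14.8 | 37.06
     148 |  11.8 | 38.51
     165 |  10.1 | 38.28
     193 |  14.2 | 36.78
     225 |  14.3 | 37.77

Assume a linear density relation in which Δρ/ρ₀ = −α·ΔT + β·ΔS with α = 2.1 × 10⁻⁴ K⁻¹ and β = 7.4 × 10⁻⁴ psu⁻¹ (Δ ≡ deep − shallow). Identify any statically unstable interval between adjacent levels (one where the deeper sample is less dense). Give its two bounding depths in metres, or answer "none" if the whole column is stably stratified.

165–193 m

Evaluate Δρ/ρ₀ = −αΔT + βΔS across each adjacent pair:
  73–148 m: −αΔT+βΔS = −(2.1 × 10⁻⁴)(-3.0)+(7.4 × 10⁻⁴)(+1.45) = 1.7 × 10⁻³ → stable
  148–165 m: −αΔT+βΔS = −(2.1 × 10⁻⁴)(-1.7)+(7.4 × 10⁻⁴)(-0.23) = 1.9 × 10⁻⁴ → stable
  165–193 m: −αΔT+βΔS = −(2.1 × 10⁻⁴)(+4.1)+(7.4 × 10⁻⁴)(-1.50) = -2.0 × 10⁻³ → UNSTABLE
  193–225 m: −αΔT+βΔS = −(2.1 × 10⁻⁴)(+0.1)+(7.4 × 10⁻⁴)(+0.99) = 7.1 × 10⁻⁴ → stable
The 165–193 m interval has Δρ < 0: lighter water underlies denser water.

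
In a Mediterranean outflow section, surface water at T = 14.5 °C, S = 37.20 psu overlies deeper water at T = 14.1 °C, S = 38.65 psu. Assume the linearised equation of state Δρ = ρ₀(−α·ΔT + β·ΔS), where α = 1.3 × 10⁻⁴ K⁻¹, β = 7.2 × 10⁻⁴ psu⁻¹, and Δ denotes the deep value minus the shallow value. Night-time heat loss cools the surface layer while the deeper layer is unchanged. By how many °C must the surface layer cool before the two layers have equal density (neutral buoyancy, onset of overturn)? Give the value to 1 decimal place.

8.4 °C

Neutral buoyancy requires Δρ = 0, i.e. −α(T_deep − T_surf′) + β(S_deep − S_surf) = 0.
T_surf′ = T_deep − (β/α)·ΔS = 14.1 − (7.2 × 10⁻⁴/1.3 × 10⁻⁴)·(+1.45) = 6.069 °C.
Cooling required: 14.5 − (6.069) = 8.431 °C.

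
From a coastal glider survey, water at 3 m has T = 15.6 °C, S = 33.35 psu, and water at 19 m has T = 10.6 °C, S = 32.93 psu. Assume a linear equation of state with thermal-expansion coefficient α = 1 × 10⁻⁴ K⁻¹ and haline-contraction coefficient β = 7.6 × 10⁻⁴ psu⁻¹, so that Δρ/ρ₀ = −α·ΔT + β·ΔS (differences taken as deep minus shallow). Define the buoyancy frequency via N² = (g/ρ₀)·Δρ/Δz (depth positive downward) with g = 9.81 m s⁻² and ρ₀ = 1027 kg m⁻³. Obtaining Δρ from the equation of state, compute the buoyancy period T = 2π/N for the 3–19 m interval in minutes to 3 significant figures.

ΔT = -5.0 K, ΔS = -0.42 psu (deep − shallow).
Δρ/ρ₀ = −αΔT + βΔS = 5.00 × 10⁻⁴ − 3.192 × 10⁻⁴ = 1.808 × 10⁻⁴, so Δρ ≈ 0.1857 kg m⁻³.
N² = (g/ρ₀)·Δρ/Δz = g·(Δρ/ρ₀)/Δz = 9.81 × 1.808 × 10⁻⁴ / 16 = 1.1085 × 10⁻⁴ s⁻².
N = √(1.1085 × 10⁻⁴) = 0.010529 rad s⁻¹ → T = 2π/N = 596.75 s = 9.9458 min ≈ 9.95 min.

9.95 min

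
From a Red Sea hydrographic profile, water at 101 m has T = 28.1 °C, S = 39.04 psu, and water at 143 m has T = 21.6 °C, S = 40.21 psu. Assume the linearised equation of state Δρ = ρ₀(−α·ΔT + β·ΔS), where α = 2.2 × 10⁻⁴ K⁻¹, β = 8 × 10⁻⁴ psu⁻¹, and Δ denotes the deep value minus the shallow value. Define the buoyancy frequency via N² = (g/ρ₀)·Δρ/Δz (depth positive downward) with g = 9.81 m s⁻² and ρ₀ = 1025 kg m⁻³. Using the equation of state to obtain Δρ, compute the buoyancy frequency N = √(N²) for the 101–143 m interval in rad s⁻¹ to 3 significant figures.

ΔT = -6.5 K, ΔS = +1.17 psu (deep − shallow).
Δρ/ρ₀ = −αΔT + βΔS = 1.43 × 10⁻³ + 9.36 × 10⁻⁴ = 2.366 × 10⁻³, so Δρ ≈ 2.425 kg m⁻³.
N² = (g/ρ₀)·Δρ/Δz = g·(Δρ/ρ₀)/Δz = 9.81 × 2.366 × 10⁻³ / 42 = 5.5263 × 10⁻⁴ s⁻².
N = √(5.5263 × 10⁻⁴) = 0.023508 rad s⁻¹ ≈ 0.0235 rad s⁻¹.

0.0235 rad s⁻¹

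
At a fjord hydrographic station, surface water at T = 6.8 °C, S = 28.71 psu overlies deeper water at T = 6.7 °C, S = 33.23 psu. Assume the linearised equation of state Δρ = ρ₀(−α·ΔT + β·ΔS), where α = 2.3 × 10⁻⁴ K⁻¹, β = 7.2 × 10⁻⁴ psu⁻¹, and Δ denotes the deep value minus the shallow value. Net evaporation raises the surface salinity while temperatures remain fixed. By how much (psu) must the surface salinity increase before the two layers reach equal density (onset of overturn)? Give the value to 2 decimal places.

Neutral buoyancy requires −α(T_deep − T_surf) + β(S_deep − S_surf′) = 0.
S_surf′ = S_deep − (α/β)·ΔT = 33.23 − (2.3 × 10⁻⁴/7.2 × 10⁻⁴)·(-0.1) = 33.2619 psu.
Increase required: 33.2619 − 28.71 = 4.5519 psu.

4.55 psu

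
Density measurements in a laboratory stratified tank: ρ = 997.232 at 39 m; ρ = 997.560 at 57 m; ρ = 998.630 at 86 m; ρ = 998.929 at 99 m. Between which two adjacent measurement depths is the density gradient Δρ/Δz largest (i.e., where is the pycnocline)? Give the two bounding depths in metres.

57–86 m

Compute the density gradient over each adjacent pair:
  39–57 m: Δρ/Δz = 0.328/18 = 0.018 kg m⁻⁴
  57–86 m: Δρ/Δz = 1.070/29 = 0.037 kg m⁻⁴
  86–99 m: Δρ/Δz = 0.299/13 = 0.023 kg m⁻⁴
The largest gradient is in the 57–86 m interval — the pycnocline.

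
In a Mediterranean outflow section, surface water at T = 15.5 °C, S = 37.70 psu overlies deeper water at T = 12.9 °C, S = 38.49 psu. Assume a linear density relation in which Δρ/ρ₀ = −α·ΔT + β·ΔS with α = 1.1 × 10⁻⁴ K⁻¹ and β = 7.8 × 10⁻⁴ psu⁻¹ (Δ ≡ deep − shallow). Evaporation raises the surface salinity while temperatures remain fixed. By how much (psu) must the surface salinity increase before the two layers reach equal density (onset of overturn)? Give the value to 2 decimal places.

1.16 psu

Neutral buoyancy requires −α(T_deep − T_surf) + β(S_deep − S_surf′) = 0.
S_surf′ = S_deep − (α/β)·ΔT = 38.49 − (1.1 × 10⁻⁴/7.8 × 10⁻⁴)·(-2.6) = 38.8567 psu.
Increase required: 38.8567 − 37.70 = 1.1567 psu.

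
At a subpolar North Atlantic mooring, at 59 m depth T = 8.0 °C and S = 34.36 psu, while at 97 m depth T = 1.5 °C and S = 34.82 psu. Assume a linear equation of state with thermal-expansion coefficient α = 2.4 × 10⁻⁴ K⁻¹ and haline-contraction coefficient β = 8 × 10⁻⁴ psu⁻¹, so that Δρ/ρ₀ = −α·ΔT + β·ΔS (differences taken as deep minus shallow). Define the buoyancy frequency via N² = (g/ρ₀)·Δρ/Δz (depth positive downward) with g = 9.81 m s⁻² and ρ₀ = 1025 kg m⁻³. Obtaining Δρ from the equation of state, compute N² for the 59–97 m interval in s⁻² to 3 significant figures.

4.98 × 10⁻⁴ s⁻²

ΔT = -6.5 K, ΔS = +0.46 psu (deep − shallow).
Δρ/ρ₀ = −αΔT + βΔS = 1.56 × 10⁻³ + 3.68 × 10⁻⁴ = 1.928 × 10⁻³, so Δρ ≈ 1.976 kg m⁻³.
N² = (g/ρ₀)·Δρ/Δz = g·(Δρ/ρ₀)/Δz = 9.81 × 1.928 × 10⁻³ / 38 = 4.9773 × 10⁻⁴ s⁻² ≈ 4.98 × 10⁻⁴ s⁻².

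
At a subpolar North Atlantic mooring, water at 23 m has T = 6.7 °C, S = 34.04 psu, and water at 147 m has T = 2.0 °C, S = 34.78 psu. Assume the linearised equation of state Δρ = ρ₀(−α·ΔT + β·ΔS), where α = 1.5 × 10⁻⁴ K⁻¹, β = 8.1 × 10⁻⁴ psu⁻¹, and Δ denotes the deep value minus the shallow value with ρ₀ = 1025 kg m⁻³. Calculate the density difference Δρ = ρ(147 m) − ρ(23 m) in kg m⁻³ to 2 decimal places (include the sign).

ΔT = -4.7 K, ΔS = +0.74 psu (deep − shallow).
Δρ/ρ₀ = −(1.5 × 10⁻⁴)(-4.7) + (8.1 × 10⁻⁴)(+0.74) = 1.3044 × 10⁻³.
Δρ = 1025 × (1.3044 × 10⁻³) = +1.34 kg m⁻³.
Positive Δρ: denser below, stable.

+1.34 kg m⁻³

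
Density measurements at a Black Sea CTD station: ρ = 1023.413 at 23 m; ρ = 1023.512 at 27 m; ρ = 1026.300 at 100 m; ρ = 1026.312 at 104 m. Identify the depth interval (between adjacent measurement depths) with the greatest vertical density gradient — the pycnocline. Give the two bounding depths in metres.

27–100 m

Compute the density gradient over each adjacent pair:
  23–27 m: Δρ/Δz = 0.099/4 = 0.025 kg m⁻⁴
  27–100 m: Δρ/Δz = 2.788/73 = 0.038 kg m⁻⁴
  100–104 m: Δρ/Δz = 0.012/4 = 3.0 × 10⁻³ kg m⁻⁴
The largest gradient is in the 27–100 m interval — the pycnocline.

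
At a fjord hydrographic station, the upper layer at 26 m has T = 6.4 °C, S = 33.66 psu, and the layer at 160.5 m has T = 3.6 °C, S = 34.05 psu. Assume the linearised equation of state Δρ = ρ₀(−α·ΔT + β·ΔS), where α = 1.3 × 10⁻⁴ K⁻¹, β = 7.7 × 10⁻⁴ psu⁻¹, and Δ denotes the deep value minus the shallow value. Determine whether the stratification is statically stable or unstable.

ΔT = 3.6 − 6.4 = -2.8 K and ΔS = 34.05 − 33.66 = +0.39 psu (deep − shallow).
−αΔT = 3.64 × 10⁻⁴; βΔS = 3.003 × 10⁻⁴; sum Δρ/ρ₀ = 6.643 × 10⁻⁴.
Δρ/ρ₀ > 0, so Δρ > 0: deeper water is denser → statically stable.

stable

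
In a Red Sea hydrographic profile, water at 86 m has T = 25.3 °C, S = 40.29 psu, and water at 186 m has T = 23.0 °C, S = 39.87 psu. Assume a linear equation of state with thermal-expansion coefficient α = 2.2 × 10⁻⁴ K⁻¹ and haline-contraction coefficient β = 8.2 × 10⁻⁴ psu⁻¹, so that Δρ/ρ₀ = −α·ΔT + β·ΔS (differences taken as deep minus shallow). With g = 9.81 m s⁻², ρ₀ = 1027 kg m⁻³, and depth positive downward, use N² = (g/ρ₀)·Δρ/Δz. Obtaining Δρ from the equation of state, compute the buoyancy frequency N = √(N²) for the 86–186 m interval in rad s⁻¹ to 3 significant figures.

ΔT = -2.3 K, ΔS = -0.42 psu (deep − shallow).
Δρ/ρ₀ = −αΔT + βΔS = 5.06 × 10⁻⁴ − 3.444 × 10⁻⁴ = 1.616 × 10⁻⁴, so Δρ ≈ 0.1660 kg m⁻³.
N² = (g/ρ₀)·Δρ/Δz = g·(Δρ/ρ₀)/Δz = 9.81 × 1.616 × 10⁻⁴ / 100 = 1.5853 × 10⁻⁵ s⁻².
N = √(1.5853 × 10⁻⁵) = 3.9816 × 10⁻³ rad s⁻¹ ≈ 3.98 × 10⁻³ rad s⁻¹.

3.98 × 10⁻³ rad s⁻¹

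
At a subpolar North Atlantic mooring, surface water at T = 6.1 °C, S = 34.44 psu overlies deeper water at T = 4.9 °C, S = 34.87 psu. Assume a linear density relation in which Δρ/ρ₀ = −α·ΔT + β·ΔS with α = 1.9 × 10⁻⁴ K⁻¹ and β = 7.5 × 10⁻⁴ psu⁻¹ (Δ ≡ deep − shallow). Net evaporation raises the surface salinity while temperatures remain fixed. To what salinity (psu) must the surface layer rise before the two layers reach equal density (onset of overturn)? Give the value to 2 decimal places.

35.17 psu

Neutral buoyancy requires −α(T_deep − T_surf) + β(S_deep − S_surf′) = 0.
S_surf′ = S_deep − (α/β)·ΔT = 34.87 − (1.9 × 10⁻⁴/7.5 × 10⁻⁴)·(-1.2) = 35.1740 psu.
Increase required: 35.1740 − 34.44 = 0.7340 psu.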